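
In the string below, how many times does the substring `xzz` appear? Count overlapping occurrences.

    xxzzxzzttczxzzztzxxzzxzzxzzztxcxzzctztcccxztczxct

7

Sliding a length-3 window over the 49 characters (47 positions):
  position 2–4: xzz
  position 5–7: xzz
  position 12–14: xzz
  position 19–21: xzz
  position 22–24: xzz
  position 25–27: xzz
  position 32–34: xzz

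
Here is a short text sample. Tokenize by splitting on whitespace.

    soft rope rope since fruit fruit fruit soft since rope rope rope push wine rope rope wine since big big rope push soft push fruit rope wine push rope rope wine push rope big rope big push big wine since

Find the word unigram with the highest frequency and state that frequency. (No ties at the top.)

"rope", 13 times

Unigram frequencies (highest first):
  rope: 13
  push: 6
  wine: 5
  big: 5
  since: 4
  fruit: 4
  … (1 more, each ≤ 3)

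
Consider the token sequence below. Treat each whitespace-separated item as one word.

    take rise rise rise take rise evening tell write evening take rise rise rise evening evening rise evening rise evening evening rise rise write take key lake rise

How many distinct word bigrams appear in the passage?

28 tokens → 27 bigram windows in total.
Repeated bigrams (each contributes count−1 duplicates):
  rise rise: 5
  rise evening: 4
  evening rise: 3
  take rise: 3
  evening evening: 2
12 duplicate windows → 27 − 12 = 15 distinct.

15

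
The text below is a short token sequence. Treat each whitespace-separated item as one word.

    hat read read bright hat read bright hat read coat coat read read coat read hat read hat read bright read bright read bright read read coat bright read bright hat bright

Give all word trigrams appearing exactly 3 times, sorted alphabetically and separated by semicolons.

bright read bright; read bright hat; read bright read

Trigram counts meeting the condition (exactly 3 times):
  bright read bright: 3
  read bright hat: 3
  read bright read: 3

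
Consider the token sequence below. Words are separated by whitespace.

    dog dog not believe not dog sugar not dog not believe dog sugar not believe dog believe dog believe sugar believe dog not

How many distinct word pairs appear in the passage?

23 tokens → 22 bigram windows in total.
Repeated bigrams (each contributes count−1 duplicates):
  believe dog: 4
  dog not: 3
  not believe: 3
  dog believe: 2
  dog sugar: 2
  not dog: 2
  sugar not: 2
11 duplicate windows → 22 − 11 = 11 distinct.

11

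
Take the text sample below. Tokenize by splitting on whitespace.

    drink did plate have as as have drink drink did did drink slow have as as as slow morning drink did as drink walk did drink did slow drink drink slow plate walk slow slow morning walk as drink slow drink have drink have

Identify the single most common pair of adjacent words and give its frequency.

Bigram frequencies (highest first):
  drink did: 4
  as as: 3
  drink slow: 3
  have as: 2
  have drink: 2
  drink drink: 2
  … (22 more, each ≤ 2)

"drink did", 4 times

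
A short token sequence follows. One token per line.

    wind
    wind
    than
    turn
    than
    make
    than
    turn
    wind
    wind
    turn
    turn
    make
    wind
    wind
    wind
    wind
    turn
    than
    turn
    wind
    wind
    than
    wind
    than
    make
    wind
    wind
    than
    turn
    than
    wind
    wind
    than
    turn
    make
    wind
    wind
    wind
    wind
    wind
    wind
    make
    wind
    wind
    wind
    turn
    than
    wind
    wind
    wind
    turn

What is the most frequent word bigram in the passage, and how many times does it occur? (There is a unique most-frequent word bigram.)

"wind wind", 17 times

Bigram frequencies (highest first):
  wind wind: 17
  wind than: 5
  than turn: 5
  turn than: 4
  wind turn: 4
  make wind: 4
  … (7 more, each ≤ 3)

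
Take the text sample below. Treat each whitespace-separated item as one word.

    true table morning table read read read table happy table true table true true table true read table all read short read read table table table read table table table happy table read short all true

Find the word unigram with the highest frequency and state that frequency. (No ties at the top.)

"table", 14 times

Unigram frequencies (highest first):
  table: 14
  read: 9
  true: 6
  happy: 2
  all: 2
  short: 2
  … (1 more, each ≤ 1)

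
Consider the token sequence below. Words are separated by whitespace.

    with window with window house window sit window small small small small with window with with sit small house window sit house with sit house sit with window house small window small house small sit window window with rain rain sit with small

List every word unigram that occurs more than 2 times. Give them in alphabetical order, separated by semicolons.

house; sit; small; window; with

Unigram counts meeting the condition (more than 2 times):
  house: 6
  sit: 7
  small: 9
  window: 10
  with: 9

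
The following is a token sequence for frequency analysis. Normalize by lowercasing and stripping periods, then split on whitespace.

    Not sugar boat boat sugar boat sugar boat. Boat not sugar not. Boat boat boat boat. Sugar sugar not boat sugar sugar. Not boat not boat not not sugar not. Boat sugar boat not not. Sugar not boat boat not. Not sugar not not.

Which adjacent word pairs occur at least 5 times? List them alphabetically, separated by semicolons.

Bigram counts meeting the condition (at least 5 times):
  boat boat: 6
  boat not: 5
  boat sugar: 5
  not boat: 6
  not sugar: 5
  sugar not: 6

boat boat; boat not; boat sugar; not boat; not sugar; sugar not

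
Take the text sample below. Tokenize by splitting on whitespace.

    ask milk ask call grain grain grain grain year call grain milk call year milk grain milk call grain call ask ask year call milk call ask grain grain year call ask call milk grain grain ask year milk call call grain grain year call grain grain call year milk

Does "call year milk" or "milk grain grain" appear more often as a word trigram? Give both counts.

"call year milk": 2 occurrences
"milk grain grain": 1 occurrence

"call year milk" (2 vs 1)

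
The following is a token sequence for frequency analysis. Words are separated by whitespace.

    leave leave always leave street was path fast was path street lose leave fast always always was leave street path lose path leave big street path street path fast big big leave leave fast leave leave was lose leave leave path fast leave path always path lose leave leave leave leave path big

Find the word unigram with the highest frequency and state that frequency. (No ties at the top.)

Unigram frequencies (highest first):
  leave: 17
  path: 10
  street: 5
  fast: 5
  always: 4
  was: 4
  … (2 more, each ≤ 4)

"leave", 17 times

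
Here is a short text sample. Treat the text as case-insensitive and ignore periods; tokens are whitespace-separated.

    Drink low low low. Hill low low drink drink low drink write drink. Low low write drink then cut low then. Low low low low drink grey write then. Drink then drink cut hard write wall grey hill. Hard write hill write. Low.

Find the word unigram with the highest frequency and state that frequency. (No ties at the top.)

Unigram frequencies (highest first):
  low: 14
  drink: 9
  write: 6
  then: 4
  hill: 3
  cut: 2
  … (3 more, each ≤ 2)

"low", 14 times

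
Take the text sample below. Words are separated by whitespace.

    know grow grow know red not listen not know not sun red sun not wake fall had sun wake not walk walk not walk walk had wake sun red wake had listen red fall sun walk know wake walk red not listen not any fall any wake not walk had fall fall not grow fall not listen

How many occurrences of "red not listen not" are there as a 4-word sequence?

Scanning the 54 overlapping 4-gram windows for "red not listen not":
  position 5–8: red not listen not
  position 40–43: red not listen not

2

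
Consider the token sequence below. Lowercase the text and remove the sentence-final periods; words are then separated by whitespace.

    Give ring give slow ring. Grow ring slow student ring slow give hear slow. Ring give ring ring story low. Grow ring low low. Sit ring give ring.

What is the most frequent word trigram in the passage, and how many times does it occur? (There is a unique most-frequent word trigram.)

"ring give ring", 2 times

Trigram frequencies (highest first):
  ring give ring: 2
  give ring give: 1
  ring give slow: 1
  give slow ring: 1
  slow ring grow: 1
  ring grow ring: 1
  … (19 more, each ≤ 1)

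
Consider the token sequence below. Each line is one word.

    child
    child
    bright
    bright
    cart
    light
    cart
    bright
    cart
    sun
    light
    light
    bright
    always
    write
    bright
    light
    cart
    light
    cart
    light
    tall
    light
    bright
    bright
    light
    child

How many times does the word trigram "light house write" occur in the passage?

Scanning the 25 overlapping trigram windows for "light house write":
  (none found)

0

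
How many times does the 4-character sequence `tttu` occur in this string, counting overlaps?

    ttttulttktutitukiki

Sliding a length-4 window over the 19 characters (16 positions):
  position 2–5: tttu

1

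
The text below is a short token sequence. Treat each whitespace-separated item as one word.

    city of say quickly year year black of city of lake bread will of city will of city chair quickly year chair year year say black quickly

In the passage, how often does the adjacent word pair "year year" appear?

2

Scanning the 26 overlapping bigram windows for "year year":
  position 5–6: year year
  position 23–24: year year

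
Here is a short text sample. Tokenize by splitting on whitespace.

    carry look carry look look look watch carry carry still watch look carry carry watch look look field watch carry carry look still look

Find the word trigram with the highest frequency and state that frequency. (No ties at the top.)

"watch carry carry", 2 times

Trigram frequencies (highest first):
  watch carry carry: 2
  carry look carry: 1
  look carry look: 1
  carry look look: 1
  look look look: 1
  look look watch: 1
  … (15 more, each ≤ 1)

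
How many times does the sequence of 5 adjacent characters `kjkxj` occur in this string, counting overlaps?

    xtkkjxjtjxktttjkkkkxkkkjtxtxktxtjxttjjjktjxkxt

Sliding a length-5 window over the 46 characters (42 positions):
  (no match at any position)

0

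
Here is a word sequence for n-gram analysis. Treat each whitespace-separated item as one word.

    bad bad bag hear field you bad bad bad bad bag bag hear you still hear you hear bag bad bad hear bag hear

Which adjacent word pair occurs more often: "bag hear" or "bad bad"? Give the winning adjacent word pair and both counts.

"bag hear": 3 occurrences
"bad bad": 5 occurrences

"bad bad" (5 vs 3)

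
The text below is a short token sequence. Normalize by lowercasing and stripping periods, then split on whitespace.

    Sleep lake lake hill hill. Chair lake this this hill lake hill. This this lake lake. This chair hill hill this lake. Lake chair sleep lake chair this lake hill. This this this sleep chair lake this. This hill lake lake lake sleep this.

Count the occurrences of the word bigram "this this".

Scanning the 43 overlapping bigram windows for "this this":
  position 8–9: this this
  position 13–14: this this
  position 31–32: this this
  position 32–33: this this
  position 37–38: this this

5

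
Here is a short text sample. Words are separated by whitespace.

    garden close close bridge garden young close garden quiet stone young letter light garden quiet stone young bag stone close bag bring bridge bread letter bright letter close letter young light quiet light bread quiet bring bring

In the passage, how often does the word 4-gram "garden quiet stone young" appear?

2

Scanning the 34 overlapping 4-gram windows for "garden quiet stone young":
  position 8–11: garden quiet stone young
  position 14–17: garden quiet stone young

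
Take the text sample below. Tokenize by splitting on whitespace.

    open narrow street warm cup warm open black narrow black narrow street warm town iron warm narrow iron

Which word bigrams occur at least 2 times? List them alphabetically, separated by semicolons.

black narrow; narrow street; street warm

Bigram counts meeting the condition (at least 2 times):
  black narrow: 2
  narrow street: 2
  street warm: 2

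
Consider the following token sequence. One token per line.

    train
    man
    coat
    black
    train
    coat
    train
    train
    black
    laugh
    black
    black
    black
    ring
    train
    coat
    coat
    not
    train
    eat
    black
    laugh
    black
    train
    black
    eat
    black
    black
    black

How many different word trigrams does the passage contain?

29 tokens → 27 trigram windows in total.
Repeated trigrams (each contributes count−1 duplicates):
  black black black: 2
  black laugh black: 2
2 duplicate windows → 27 − 2 = 25 distinct.

25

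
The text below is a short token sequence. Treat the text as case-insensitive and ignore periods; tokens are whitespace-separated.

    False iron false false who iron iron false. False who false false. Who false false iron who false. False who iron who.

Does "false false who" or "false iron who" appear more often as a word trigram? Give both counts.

"false false who": 4 occurrences
"false iron who": 1 occurrence

"false false who" (4 vs 1)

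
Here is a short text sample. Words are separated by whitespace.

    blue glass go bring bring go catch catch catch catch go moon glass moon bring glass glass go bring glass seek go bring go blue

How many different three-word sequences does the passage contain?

25 tokens → 23 trigram windows in total.
Repeated trigrams (each contributes count−1 duplicates):
  catch catch catch: 2
  glass go bring: 2
2 duplicate windows → 23 − 2 = 21 distinct.

21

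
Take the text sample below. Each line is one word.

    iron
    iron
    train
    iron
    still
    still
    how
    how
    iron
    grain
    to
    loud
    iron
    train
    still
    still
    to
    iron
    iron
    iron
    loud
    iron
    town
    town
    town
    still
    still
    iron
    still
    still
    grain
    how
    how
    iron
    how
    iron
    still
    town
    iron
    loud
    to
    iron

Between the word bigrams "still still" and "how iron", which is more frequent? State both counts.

"still still" (4 vs 3)

"still still": 4 occurrences
"how iron": 3 occurrences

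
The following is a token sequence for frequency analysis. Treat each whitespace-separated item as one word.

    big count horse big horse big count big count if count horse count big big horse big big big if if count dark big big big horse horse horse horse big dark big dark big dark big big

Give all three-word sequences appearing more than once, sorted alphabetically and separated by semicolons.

Trigram counts meeting the condition (more than once):
  big big big: 2
  big big horse: 2
  big dark big: 3
  big horse big: 2
  dark big big: 2
  dark big dark: 2
  horse horse horse: 2

big big big; big big horse; big dark big; big horse big; dark big big; dark big dark; horse horse horse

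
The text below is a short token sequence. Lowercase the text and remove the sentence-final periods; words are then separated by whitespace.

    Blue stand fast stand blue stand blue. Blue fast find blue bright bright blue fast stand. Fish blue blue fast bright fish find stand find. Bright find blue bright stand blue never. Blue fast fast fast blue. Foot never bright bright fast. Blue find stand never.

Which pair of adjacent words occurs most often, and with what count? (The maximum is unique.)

Bigram frequencies (highest first):
  blue fast: 4
  stand blue: 3
  blue stand: 2
  fast stand: 2
  blue blue: 2
  find blue: 2
  … (25 more, each ≤ 2)

"blue fast", 4 times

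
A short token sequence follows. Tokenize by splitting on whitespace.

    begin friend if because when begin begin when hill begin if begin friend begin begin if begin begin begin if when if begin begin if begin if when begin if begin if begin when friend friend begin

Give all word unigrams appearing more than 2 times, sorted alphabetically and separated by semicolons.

Unigram counts meeting the condition (more than 2 times):
  begin: 17
  friend: 4
  if: 9
  when: 5

begin; friend; if; when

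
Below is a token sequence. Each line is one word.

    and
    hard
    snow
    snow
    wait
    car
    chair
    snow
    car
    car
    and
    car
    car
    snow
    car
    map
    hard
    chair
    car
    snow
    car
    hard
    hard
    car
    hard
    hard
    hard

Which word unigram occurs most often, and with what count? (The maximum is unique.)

Unigram frequencies (highest first):
  car: 9
  hard: 7
  snow: 5
  and: 2
  chair: 2
  wait: 1
  … (1 more, each ≤ 1)

"car", 9 times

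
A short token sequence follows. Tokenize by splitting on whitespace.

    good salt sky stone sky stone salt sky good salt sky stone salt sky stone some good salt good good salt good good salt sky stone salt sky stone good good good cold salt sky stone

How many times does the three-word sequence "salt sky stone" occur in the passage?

Scanning the 34 overlapping trigram windows for "salt sky stone":
  position 2–4: salt sky stone
  position 10–12: salt sky stone
  position 13–15: salt sky stone
  position 24–26: salt sky stone
  position 27–29: salt sky stone
  position 34–36: salt sky stone

6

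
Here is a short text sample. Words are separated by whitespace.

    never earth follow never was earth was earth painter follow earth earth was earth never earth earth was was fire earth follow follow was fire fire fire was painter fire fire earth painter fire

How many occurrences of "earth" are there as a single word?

Scanning the 34 tokens for "earth":
  position 2: earth
  position 6: earth
  position 8: earth
  position 11: earth
  position 12: earth
  position 14: earth
  position 16: earth
  position 17: earth
  position 21: earth
  position 32: earth

10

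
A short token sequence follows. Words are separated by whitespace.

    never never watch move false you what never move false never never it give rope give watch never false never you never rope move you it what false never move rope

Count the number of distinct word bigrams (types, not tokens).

31 tokens → 30 bigram windows in total.
Repeated bigrams (each contributes count−1 duplicates):
  false never: 3
  move false: 2
  never move: 2
  never never: 2
5 duplicate windows → 30 − 5 = 25 distinct.

25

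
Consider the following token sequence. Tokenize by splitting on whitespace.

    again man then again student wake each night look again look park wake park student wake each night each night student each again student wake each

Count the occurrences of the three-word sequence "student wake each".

Scanning the 24 overlapping trigram windows for "student wake each":
  position 5–7: student wake each
  position 15–17: student wake each
  position 24–26: student wake each

3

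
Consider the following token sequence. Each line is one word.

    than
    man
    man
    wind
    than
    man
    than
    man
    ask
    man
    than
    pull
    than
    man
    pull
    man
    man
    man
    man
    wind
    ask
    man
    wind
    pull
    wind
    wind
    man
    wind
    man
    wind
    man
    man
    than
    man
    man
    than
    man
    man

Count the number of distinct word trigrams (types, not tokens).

38 tokens → 36 trigram windows in total.
Repeated trigrams (each contributes count−1 duplicates):
  man than man: 3
  than man man: 3
  man man man: 2
  man man than: 2
  man man wind: 2
  man wind man: 2
  wind man wind: 2
9 duplicate windows → 36 − 9 = 27 distinct.

27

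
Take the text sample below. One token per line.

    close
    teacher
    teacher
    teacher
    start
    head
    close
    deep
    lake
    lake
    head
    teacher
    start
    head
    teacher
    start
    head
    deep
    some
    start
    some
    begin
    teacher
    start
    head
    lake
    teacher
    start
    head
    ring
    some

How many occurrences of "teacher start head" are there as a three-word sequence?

5

Scanning the 29 overlapping trigram windows for "teacher start head":
  position 4–6: teacher start head
  position 12–14: teacher start head
  position 15–17: teacher start head
  position 23–25: teacher start head
  position 27–29: teacher start head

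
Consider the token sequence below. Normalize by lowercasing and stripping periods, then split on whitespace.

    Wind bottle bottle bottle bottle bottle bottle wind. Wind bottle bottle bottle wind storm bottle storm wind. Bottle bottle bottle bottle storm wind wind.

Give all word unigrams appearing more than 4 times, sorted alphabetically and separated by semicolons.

Unigram counts meeting the condition (more than 4 times):
  bottle: 14
  wind: 7

bottle; wind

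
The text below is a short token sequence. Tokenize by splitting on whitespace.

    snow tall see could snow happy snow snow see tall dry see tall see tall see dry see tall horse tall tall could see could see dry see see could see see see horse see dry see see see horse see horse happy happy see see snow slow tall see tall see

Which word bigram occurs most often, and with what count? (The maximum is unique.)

"see see", 6 times

Bigram frequencies (highest first):
  see see: 6
  tall see: 5
  see tall: 5
  dry see: 4
  see could: 3
  see dry: 3
  … (20 more, each ≤ 3)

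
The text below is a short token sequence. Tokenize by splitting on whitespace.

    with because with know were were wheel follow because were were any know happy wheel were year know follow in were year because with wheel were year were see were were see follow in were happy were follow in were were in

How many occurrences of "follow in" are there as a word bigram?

Scanning the 41 overlapping bigram windows for "follow in":
  position 19–20: follow in
  position 33–34: follow in
  position 38–39: follow in

3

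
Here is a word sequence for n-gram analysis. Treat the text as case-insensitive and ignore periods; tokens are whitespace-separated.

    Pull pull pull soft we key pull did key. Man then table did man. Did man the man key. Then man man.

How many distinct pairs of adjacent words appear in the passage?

22 tokens → 21 bigram windows in total.
Repeated bigrams (each contributes count−1 duplicates):
  did man: 2
  pull pull: 2
2 duplicate windows → 21 − 2 = 19 distinct.

19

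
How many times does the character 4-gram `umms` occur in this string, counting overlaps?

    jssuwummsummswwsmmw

Sliding a length-4 window over the 19 characters (16 positions):
  position 6–9: umms
  position 10–13: umms

2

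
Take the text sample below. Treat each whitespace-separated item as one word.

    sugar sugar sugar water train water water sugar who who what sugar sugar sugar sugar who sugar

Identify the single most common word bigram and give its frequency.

"sugar sugar", 5 times

Bigram frequencies (highest first):
  sugar sugar: 5
  sugar who: 2
  sugar water: 1
  water train: 1
  train water: 1
  water water: 1
  … (5 more, each ≤ 1)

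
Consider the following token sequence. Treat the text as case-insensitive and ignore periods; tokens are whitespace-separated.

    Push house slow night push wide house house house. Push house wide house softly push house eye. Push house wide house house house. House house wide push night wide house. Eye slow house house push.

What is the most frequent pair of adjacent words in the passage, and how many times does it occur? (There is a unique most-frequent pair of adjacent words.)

Bigram frequencies (highest first):
  house house: 7
  push house: 4
  wide house: 4
  house wide: 3
  house push: 2
  house eye: 2
  … (12 more, each ≤ 1)

"house house", 7 times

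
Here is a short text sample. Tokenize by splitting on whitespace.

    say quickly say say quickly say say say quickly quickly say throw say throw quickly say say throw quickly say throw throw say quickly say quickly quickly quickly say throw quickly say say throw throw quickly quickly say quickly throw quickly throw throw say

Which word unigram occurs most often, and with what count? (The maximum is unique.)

"say", 18 times

Unigram frequencies (highest first):
  say: 18
  quickly: 15
  throw: 11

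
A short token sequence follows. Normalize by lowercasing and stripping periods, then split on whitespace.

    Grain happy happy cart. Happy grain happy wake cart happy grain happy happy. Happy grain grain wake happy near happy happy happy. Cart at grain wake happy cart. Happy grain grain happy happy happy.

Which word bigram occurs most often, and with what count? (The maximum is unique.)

Bigram frequencies (highest first):
  happy happy: 7
  grain happy: 4
  happy grain: 4
  happy cart: 3
  cart happy: 3
  grain grain: 2
  … (8 more, each ≤ 2)

"happy happy", 7 times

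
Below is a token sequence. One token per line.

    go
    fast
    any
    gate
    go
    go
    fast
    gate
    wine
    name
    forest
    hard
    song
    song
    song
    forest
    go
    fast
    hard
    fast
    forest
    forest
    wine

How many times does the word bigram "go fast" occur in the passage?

3

Scanning the 22 overlapping bigram windows for "go fast":
  position 1–2: go fast
  position 6–7: go fast
  position 17–18: go fast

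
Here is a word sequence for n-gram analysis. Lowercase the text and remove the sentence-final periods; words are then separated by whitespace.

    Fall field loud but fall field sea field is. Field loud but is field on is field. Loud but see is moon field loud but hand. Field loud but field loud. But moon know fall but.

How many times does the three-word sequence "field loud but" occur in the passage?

Scanning the 34 overlapping trigram windows for "field loud but":
  position 2–4: field loud but
  position 10–12: field loud but
  position 17–19: field loud but
  position 23–25: field loud but
  position 27–29: field loud but
  position 30–32: field loud but

6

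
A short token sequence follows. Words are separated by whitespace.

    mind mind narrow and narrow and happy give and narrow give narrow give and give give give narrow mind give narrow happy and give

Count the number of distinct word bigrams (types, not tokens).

24 tokens → 23 bigram windows in total.
Repeated bigrams (each contributes count−1 duplicates):
  give narrow: 3
  and give: 2
  and narrow: 2
  give and: 2
  give give: 2
  narrow and: 2
  narrow give: 2
8 duplicate windows → 23 − 8 = 15 distinct.

15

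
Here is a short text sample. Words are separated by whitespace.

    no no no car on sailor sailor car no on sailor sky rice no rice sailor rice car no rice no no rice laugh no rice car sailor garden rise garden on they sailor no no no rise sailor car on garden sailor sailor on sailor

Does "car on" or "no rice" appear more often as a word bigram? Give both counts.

"car on": 2 occurrences
"no rice": 4 occurrences

"no rice" (4 vs 2)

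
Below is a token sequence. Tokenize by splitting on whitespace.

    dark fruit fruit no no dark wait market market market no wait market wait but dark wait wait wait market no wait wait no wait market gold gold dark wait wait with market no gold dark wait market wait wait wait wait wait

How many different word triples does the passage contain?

32

43 tokens → 41 trigram windows in total.
Repeated trigrams (each contributes count−1 duplicates):
  wait wait wait: 4
  dark wait market: 2
  dark wait wait: 2
  gold dark wait: 2
  market no wait: 2
  no wait market: 2
  wait market wait: 2
9 duplicate windows → 41 − 9 = 32 distinct.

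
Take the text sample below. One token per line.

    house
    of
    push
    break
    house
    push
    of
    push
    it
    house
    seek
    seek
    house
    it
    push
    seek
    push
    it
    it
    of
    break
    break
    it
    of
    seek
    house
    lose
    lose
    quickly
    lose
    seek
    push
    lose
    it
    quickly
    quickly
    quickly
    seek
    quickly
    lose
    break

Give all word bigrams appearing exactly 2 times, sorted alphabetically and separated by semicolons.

it of; of push; push it; quickly lose; quickly quickly; seek house; seek push

Bigram counts meeting the condition (exactly 2 times):
  it of: 2
  of push: 2
  push it: 2
  quickly lose: 2
  quickly quickly: 2
  seek house: 2
  seek push: 2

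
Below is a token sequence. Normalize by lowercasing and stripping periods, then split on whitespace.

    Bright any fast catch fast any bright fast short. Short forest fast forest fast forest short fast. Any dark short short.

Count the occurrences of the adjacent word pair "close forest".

0

Scanning the 20 overlapping bigram windows for "close forest":
  (none found)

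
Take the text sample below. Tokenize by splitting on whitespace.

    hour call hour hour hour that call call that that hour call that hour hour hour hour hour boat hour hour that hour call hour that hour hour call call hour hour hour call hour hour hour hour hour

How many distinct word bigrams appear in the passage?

39 tokens → 38 bigram windows in total.
Repeated bigrams (each contributes count−1 duplicates):
  hour hour: 14
  hour call: 5
  call hour: 4
  that hour: 4
  hour that: 3
  call call: 2
  call that: 2
27 duplicate windows → 38 − 27 = 11 distinct.

11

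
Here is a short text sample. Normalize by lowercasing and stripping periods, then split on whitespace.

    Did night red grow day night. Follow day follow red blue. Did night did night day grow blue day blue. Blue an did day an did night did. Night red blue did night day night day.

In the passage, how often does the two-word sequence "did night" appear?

Scanning the 35 overlapping bigram windows for "did night":
  position 1–2: did night
  position 12–13: did night
  position 14–15: did night
  position 26–27: did night
  position 28–29: did night
  position 32–33: did night

6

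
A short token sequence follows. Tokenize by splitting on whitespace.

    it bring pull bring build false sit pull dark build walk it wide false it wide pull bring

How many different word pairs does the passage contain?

18 tokens → 17 bigram windows in total.
Repeated bigrams (each contributes count−1 duplicates):
  it wide: 2
  pull bring: 2
2 duplicate windows → 17 − 2 = 15 distinct.

15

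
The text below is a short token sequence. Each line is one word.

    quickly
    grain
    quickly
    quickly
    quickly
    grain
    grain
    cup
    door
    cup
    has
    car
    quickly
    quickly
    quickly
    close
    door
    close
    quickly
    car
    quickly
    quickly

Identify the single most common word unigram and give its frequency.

Unigram frequencies (highest first):
  quickly: 10
  grain: 3
  cup: 2
  door: 2
  car: 2
  close: 2
  … (1 more, each ≤ 1)

"quickly", 10 times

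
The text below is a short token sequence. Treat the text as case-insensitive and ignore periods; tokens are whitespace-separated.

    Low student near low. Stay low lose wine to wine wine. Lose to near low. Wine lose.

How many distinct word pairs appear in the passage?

14

17 tokens → 16 bigram windows in total.
Repeated bigrams (each contributes count−1 duplicates):
  near low: 2
  wine lose: 2
2 duplicate windows → 16 − 2 = 14 distinct.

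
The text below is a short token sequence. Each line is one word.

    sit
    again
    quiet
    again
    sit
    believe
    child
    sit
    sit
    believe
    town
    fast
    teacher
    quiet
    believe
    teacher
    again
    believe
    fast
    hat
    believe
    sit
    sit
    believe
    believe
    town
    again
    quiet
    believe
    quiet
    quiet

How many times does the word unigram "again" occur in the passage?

4

Scanning the 31 tokens for "again":
  position 2: again
  position 4: again
  position 17: again
  position 27: again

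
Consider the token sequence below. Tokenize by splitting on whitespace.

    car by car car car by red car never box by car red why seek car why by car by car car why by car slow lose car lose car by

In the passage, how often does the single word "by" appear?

7

Scanning the 31 tokens for "by":
  position 2: by
  position 6: by
  position 11: by
  position 18: by
  position 20: by
  position 24: by
  position 31: by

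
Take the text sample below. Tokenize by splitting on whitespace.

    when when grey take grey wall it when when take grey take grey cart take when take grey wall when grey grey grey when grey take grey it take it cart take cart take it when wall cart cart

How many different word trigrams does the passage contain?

32

39 tokens → 37 trigram windows in total.
Repeated trigrams (each contributes count−1 duplicates):
  grey take grey: 3
  take grey wall: 2
  when grey take: 2
  when take grey: 2
5 duplicate windows → 37 − 5 = 32 distinct.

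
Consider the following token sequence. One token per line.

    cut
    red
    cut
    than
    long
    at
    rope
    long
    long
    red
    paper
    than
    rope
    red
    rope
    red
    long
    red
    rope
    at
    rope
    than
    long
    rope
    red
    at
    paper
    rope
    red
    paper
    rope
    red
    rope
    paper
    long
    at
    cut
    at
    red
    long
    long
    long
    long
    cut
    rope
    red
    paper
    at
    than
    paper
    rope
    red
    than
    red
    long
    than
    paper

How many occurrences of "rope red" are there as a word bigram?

7

Scanning the 56 overlapping bigram windows for "rope red":
  position 13–14: rope red
  position 15–16: rope red
  position 24–25: rope red
  position 28–29: rope red
  position 31–32: rope red
  position 45–46: rope red
  position 51–52: rope red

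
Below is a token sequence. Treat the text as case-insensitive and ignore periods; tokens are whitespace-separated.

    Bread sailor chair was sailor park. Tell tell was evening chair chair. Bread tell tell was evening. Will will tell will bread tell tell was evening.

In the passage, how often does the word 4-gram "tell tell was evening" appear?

3

Scanning the 23 overlapping 4-gram windows for "tell tell was evening":
  position 7–10: tell tell was evening
  position 14–17: tell tell was evening
  position 23–26: tell tell was evening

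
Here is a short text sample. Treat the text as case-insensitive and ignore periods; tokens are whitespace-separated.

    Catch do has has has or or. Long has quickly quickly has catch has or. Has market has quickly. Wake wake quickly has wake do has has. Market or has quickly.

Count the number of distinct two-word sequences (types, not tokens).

31 tokens → 30 bigram windows in total.
Repeated bigrams (each contributes count−1 duplicates):
  has has: 3
  has quickly: 3
  do has: 2
  has market: 2
  has or: 2
  or has: 2
  quickly has: 2
9 duplicate windows → 30 − 9 = 21 distinct.

21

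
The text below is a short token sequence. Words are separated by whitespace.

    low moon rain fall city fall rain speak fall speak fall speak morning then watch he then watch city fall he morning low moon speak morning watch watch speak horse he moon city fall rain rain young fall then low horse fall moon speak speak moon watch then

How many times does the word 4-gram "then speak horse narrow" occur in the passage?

Scanning the 45 overlapping 4-gram windows for "then speak horse narrow":
  (none found)

0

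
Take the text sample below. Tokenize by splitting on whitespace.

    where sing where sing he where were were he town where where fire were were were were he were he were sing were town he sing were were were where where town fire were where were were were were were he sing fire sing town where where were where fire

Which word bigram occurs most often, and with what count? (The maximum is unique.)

"were were", 10 times

Bigram frequencies (highest first):
  were were: 10
  were he: 4
  where were: 3
  where where: 3
  were where: 3
  where sing: 2
  … (18 more, each ≤ 2)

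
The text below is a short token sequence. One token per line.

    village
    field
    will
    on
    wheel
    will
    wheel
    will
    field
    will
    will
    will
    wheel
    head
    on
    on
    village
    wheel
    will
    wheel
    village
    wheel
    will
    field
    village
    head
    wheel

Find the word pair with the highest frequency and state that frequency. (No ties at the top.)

Bigram frequencies (highest first):
  wheel will: 4
  will wheel: 3
  field will: 2
  will field: 2
  will will: 2
  village wheel: 2
  … (11 more, each ≤ 1)

"wheel will", 4 times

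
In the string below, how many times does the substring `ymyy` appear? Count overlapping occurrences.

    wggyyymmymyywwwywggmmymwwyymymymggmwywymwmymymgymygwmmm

1

Sliding a length-4 window over the 55 characters (52 positions):
  position 9–12: ymyy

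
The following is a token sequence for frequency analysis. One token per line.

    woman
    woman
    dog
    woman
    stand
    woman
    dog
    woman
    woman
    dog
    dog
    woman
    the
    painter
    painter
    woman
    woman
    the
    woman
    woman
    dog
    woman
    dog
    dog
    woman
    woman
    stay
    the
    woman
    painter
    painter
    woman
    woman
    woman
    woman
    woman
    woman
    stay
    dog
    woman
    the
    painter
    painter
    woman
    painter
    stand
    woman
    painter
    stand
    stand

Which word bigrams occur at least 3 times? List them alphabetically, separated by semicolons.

dog woman; painter painter; painter woman; woman dog; woman painter; woman the; woman woman

Bigram counts meeting the condition (at least 3 times):
  dog woman: 6
  painter painter: 3
  painter woman: 3
  woman dog: 5
  woman painter: 3
  woman the: 3
  woman woman: 10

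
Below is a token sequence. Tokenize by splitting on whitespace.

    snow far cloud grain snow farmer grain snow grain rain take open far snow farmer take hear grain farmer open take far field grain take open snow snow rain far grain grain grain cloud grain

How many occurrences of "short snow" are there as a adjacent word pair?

0

Scanning the 34 overlapping bigram windows for "short snow":
  (none found)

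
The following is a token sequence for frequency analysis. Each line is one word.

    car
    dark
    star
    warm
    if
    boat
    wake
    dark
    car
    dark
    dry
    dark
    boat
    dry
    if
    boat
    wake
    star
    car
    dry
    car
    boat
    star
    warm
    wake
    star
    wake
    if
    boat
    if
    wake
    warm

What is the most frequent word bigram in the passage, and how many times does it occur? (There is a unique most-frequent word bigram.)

"if boat", 3 times

Bigram frequencies (highest first):
  if boat: 3
  car dark: 2
  star warm: 2
  boat wake: 2
  wake star: 2
  dark star: 1
  … (19 more, each ≤ 1)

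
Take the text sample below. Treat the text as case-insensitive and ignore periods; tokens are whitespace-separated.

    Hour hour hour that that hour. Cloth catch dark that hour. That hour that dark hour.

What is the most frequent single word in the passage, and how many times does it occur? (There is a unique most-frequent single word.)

Unigram frequencies (highest first):
  hour: 7
  that: 5
  dark: 2
  cloth: 1
  catch: 1

"hour", 7 times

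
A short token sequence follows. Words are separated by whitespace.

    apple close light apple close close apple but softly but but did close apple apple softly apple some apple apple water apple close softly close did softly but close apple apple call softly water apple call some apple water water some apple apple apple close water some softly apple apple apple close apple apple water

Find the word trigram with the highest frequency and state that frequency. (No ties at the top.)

"close apple apple", 3 times

Trigram frequencies (highest first):
  close apple apple: 3
  some apple apple: 2
  apple apple water: 2
  apple apple apple: 2
  apple apple close: 2
  apple close light: 1
  … (41 more, each ≤ 1)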